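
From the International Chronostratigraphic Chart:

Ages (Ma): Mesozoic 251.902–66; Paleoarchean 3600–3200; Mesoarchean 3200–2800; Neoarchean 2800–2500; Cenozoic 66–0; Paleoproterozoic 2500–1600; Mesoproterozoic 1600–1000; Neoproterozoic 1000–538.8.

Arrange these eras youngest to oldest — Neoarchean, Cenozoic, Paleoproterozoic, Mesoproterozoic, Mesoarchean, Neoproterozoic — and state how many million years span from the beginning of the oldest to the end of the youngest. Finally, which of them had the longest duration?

Cenozoic → Neoproterozoic → Mesoproterozoic → Paleoproterozoic → Neoarchean → Mesoarchean; total span 3200 Myr; longest is Paleoproterozoic

From the excerpt: Neoarchean 2800–2500; Cenozoic 66–0; Paleoproterozoic 2500–1600; Mesoproterozoic 1600–1000; Mesoarchean 3200–2800; Neoproterozoic 1000–538.8 (Ma).
Larger Ma is earlier, so the oldest is Mesoarchean and the youngest is Cenozoic; youngest to oldest: Cenozoic, Neoproterozoic, Mesoproterozoic, Paleoproterozoic, Neoarchean, Mesoarchean.
Oldest start 3200 minus youngest end 0 gives 3200 Myr overall.
Individual lengths (start − end): Neoarchean 300; Mesoproterozoic 600; Neoproterozoic 461.2; Mesoarchean 400; Cenozoic 66; Paleoproterozoic 900. The largest is Paleoproterozoic at 900 Myr.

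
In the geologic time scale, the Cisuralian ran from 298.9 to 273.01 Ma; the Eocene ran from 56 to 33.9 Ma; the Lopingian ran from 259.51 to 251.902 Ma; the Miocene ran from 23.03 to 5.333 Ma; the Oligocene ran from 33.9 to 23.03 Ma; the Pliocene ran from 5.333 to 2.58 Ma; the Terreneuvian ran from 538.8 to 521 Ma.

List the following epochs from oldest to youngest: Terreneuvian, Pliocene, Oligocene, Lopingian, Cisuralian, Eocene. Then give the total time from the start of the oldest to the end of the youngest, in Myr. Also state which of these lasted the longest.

Terreneuvian, Cisuralian, Lopingian, Eocene, Oligocene, Pliocene; total span 536.22 Myr; longest is Cisuralian

Start ages (Ma): Terreneuvian 538.8, Cisuralian 298.9, Lopingian 259.51, Eocene 56, Oligocene 33.9, Pliocene 5.333.
Ordered oldest to youngest: Terreneuvian, Cisuralian, Lopingian, Eocene, Oligocene, Pliocene.
Span = 538.8 − 2.58 = 536.22 Myr.
Durations: Pliocene 2.753, Cisuralian 25.89, Lopingian 7.608, Oligocene 10.87, Eocene 22.1, Terreneuvian 17.8 → longest is Cisuralian (25.89 Myr).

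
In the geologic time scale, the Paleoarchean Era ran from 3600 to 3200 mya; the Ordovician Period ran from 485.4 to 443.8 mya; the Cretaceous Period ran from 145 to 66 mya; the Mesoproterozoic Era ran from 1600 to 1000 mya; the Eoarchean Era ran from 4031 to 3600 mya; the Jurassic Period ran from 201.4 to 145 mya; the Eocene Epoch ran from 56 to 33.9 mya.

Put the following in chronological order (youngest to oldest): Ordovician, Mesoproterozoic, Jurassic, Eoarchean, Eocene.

The oldest of these is Eoarchean (starts 4031 Ma) and the youngest is Eocene (ends 33.9 Ma).
In between, by decreasing start age: Mesoproterozoic (1600), Ordovician (485.4), Jurassic (201.4).
Listing youngest first means reversing that sequence.

Eocene, then Jurassic, then Ordovician, then Mesoproterozoic, then Eoarchean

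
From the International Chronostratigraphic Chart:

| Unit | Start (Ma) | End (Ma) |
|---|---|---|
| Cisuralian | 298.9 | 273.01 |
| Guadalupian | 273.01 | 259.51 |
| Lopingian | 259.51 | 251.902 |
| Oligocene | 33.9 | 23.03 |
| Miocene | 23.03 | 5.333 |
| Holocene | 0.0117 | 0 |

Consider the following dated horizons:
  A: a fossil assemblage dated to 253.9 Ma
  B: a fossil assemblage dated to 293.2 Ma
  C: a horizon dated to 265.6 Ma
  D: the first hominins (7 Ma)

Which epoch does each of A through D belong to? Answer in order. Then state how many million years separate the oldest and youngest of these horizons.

A — Lopingian; B — Cisuralian; C — Guadalupian; D — Miocene; span 286.2 million years

Match each age against the start–end ranges in the excerpt: A = 253.9 Ma → Lopingian (259.51–251.902); B = 293.2 Ma → Cisuralian (298.9–273.01); C = 265.6 Ma → Guadalupian (273.01–259.51); D = 7 Ma → Miocene (23.03–5.333).
The largest age is 293.2 Ma and the smallest is 7 Ma; their difference is 286.2 Myr.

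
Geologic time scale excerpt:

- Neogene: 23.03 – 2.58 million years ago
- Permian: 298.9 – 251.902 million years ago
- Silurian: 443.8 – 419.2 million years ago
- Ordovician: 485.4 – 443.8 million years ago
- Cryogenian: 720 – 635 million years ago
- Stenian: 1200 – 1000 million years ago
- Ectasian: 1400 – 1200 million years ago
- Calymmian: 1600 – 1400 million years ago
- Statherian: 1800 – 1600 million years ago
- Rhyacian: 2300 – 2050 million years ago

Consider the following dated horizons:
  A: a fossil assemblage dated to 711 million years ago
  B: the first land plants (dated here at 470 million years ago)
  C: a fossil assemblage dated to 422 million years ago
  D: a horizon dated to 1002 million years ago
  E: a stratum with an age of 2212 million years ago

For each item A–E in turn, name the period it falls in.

A — Cryogenian; B — Ordovician; C — Silurian; D — Stenian; E — Rhyacian

Match each age against the start–end ranges in the excerpt: A = 711 Ma → Cryogenian (720–635); B = 470 Ma → Ordovician (485.4–443.8); C = 422 Ma → Silurian (443.8–419.2); D = 1002 Ma → Stenian (1200–1000); E = 2212 Ma → Rhyacian (2300–2050).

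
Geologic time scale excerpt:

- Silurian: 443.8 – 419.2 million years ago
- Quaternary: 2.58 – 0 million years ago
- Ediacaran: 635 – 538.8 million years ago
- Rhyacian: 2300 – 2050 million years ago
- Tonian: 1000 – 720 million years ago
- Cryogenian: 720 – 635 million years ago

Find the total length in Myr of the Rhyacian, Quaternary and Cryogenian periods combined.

Duration is start − end for each: (2300 − 2050) + (2.58 − 0) + (720 − 635).
That is 250 + 2.58 + 85, which totals 337.58 million years.

337.58 million years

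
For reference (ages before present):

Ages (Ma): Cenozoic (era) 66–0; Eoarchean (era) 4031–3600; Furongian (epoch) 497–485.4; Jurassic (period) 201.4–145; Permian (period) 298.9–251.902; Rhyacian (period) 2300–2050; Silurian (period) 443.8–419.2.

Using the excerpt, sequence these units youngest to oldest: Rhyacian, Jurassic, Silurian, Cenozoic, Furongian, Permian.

The oldest of these is Rhyacian (starts 2300 Ma) and the youngest is Cenozoic (ends 0 Ma).
In between, by decreasing start age: Furongian (497), Silurian (443.8), Permian (298.9), Jurassic (201.4).
Listing youngest first means reversing that sequence.

Cenozoic, Jurassic, Permian, Silurian, Furongian, Rhyacian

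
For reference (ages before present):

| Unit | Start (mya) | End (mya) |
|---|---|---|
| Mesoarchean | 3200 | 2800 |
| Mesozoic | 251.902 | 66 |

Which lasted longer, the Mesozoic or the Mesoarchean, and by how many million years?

Mesoarchean, by 214.098 million years

Mesozoic: 251.902 − 66 = 185.902 Myr.
Mesoarchean: 3200 − 2800 = 400 Myr.
Difference: 400 − 185.902 = 214.098 Myr, so the Mesoarchean was longer.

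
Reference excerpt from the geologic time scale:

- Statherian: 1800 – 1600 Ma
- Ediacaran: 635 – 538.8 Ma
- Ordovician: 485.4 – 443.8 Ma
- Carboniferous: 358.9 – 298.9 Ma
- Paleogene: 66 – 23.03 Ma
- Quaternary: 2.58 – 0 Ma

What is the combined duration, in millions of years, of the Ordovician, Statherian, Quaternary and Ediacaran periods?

Each duration: Ordovician = 41.6; Statherian = 200; Quaternary = 2.58; Ediacaran = 96.2.
Sum: 41.6 + 200 + 2.58 + 96.2 = 340.38 Myr.

340.38 million years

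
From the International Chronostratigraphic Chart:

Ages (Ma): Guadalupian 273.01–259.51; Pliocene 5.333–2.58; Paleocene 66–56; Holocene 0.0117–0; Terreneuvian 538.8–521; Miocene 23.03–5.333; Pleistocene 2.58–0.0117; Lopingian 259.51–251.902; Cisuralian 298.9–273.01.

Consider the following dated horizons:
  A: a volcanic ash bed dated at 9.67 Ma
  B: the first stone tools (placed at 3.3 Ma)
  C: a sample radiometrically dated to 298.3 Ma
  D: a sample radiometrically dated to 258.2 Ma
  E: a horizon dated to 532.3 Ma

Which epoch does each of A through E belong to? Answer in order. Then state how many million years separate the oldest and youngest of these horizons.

A — Miocene; B — Pliocene; C — Cisuralian; D — Lopingian; E — Terreneuvian; span 529 million years

Match each age against the start–end ranges in the excerpt: A = 9.67 Ma → Miocene (23.03–5.333); B = 3.3 Ma → Pliocene (5.333–2.58); C = 298.3 Ma → Cisuralian (298.9–273.01); D = 258.2 Ma → Lopingian (259.51–251.902); E = 532.3 Ma → Terreneuvian (538.8–521).
The largest age is 532.3 Ma and the smallest is 3.3 Ma; their difference is 529 Myr.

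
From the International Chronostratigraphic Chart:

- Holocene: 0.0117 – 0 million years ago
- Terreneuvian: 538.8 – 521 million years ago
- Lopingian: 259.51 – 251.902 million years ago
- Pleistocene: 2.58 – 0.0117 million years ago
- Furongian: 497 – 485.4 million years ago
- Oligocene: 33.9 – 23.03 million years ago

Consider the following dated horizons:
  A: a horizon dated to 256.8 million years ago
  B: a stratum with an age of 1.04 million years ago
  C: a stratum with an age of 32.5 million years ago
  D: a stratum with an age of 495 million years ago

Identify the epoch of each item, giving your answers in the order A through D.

A: 256.8 Ma lies in 259.51–251.902 Ma, so Lopingian.
B: 1.04 Ma lies in 2.58–0.0117 Ma, so Pleistocene.
C: 32.5 Ma lies in 33.9–23.03 Ma, so Oligocene.
D: 495 Ma lies in 497–485.4 Ma, so Furongian.

A — Lopingian; B — Pleistocene; C — Oligocene; D — Furongian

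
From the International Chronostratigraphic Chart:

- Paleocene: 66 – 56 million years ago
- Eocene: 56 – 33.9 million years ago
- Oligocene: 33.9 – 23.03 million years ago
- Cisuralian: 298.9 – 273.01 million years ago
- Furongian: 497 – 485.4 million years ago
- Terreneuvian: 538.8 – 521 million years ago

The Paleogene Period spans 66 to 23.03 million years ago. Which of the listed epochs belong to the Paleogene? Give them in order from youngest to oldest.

Epochs with both bounds inside 66–23.03 Ma: Oligocene (33.9–23.03), Eocene (56–33.9), Paleocene (66–56).

Oligocene, Eocene, Paleocene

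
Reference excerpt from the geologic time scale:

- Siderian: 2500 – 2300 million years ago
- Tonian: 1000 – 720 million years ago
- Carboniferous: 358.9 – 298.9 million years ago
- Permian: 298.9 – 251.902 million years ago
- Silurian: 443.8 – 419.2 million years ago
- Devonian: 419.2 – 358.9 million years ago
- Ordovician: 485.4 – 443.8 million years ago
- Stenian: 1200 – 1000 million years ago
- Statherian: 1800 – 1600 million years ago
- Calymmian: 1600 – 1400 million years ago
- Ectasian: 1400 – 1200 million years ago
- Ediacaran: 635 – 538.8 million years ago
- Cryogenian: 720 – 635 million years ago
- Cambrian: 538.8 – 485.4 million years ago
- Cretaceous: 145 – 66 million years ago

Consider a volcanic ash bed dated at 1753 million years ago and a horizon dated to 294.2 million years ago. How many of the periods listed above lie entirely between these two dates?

11

The older date is 1753 Ma and the younger is 294.2 Ma.
Periods with start < 1753 and end > 294.2 Ma: Calymmian (1600–1400), Ectasian (1400–1200), Stenian (1200–1000), Tonian (1000–720), Cryogenian (720–635), Ediacaran (635–538.8), Cambrian (538.8–485.4), Ordovician (485.4–443.8), Silurian (443.8–419.2), Devonian (419.2–358.9), Carboniferous (358.9–298.9).
That is 11 complete periods.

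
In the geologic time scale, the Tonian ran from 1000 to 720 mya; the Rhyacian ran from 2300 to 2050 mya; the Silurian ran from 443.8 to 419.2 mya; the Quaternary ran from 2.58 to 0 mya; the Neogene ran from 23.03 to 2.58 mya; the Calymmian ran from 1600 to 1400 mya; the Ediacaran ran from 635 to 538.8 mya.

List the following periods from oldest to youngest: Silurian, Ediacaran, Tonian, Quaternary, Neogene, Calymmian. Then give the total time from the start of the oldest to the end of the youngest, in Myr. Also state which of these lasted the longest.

Start ages (Ma): Calymmian 1600, Tonian 1000, Ediacaran 635, Silurian 443.8, Neogene 23.03, Quaternary 2.58.
Ordered oldest to youngest: Calymmian, Tonian, Ediacaran, Silurian, Neogene, Quaternary.
Span = 1600 − 0 = 1600 Myr.
Durations: Silurian 24.6, Ediacaran 96.2, Calymmian 200, Quaternary 2.58, Neogene 20.45, Tonian 280 → longest is Tonian (280 Myr).

Calymmian, Tonian, Ediacaran, Silurian, Neogene, Quaternary; total span 1600 Myr; longest is Tonian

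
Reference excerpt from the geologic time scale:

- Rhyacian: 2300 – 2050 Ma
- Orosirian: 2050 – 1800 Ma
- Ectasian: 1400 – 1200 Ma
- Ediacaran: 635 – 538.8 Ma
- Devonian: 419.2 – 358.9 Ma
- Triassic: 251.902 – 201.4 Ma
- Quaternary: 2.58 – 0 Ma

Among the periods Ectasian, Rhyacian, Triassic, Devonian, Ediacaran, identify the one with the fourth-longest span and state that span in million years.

Devonian, 60.3 million years

Start − end for each: Ectasian 1400 − 1200 = 200; Rhyacian 2300 − 2050 = 250; Triassic 251.902 − 201.4 = 50.502; Devonian 419.2 − 358.9 = 60.3; Ediacaran 635 − 538.8 = 96.2.
Ranking these from longest: Rhyacian > Ectasian > Ediacaran > Devonian > Triassic.
Position 4 in that ranking is Devonian, which lasted 60.3 Myr.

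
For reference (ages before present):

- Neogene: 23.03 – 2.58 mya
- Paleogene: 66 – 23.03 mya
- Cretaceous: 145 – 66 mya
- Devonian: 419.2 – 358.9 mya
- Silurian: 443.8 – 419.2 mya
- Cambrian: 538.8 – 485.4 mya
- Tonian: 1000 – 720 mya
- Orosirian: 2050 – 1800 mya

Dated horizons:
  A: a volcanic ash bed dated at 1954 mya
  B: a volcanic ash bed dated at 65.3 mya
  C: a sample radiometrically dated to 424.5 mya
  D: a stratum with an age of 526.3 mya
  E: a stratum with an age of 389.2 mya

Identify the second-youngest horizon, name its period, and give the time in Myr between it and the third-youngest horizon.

Smaller Ma means younger, so youngest first: B 65.3 < E 389.2 < C 424.5 < D 526.3 < A 1954.
Counting 2 along gives E (389.2 Ma); the excerpt puts that inside the Devonian, 419.2–358.9 Ma.
Next in line is C (424.5 Ma), and 424.5 − 389.2 = 35.3 Myr.

E, in the Devonian; 35.3 million years to C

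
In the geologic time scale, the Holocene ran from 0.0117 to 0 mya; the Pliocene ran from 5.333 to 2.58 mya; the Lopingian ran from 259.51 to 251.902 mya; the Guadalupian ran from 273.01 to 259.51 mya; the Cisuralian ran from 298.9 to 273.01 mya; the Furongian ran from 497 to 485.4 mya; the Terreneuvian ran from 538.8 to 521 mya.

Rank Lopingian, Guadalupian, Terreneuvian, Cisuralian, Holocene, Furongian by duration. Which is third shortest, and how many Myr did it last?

Furongian, 11.6 million years

Durations: Lopingian 7.608; Guadalupian 13.5; Terreneuvian 17.8; Cisuralian 25.89; Holocene 0.0117; Furongian 11.6 Myr.
Sorted shortest-first: Holocene (0.0117), Lopingian (7.608), Furongian (11.6), Guadalupian (13.5), Terreneuvian (17.8), Cisuralian (25.89).
The third shortest is Furongian at 11.6 Myr.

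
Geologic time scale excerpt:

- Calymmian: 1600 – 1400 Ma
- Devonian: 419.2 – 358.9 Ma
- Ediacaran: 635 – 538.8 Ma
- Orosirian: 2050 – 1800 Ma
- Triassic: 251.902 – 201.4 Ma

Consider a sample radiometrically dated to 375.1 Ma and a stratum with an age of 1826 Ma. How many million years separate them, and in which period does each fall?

1450.9 million years apart; the first in the Devonian, the second in the Orosirian

Elapsed time: 1826 − 375.1 = 1450.9 Myr.
375.1 Ma lies within 419.2–358.9 Ma: Devonian.
1826 Ma lies within 2050–1800 Ma: Orosirian.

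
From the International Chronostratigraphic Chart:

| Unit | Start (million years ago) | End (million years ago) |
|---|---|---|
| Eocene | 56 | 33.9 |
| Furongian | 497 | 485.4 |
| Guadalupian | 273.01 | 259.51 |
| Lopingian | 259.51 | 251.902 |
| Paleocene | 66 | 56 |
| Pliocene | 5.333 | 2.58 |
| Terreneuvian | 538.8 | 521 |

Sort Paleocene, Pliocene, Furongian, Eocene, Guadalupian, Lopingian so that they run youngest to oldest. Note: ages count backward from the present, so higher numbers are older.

Sorting by start age (ascending Ma, since larger Ma = older): Pliocene start 5.333, Eocene start 56, Paleocene start 66, Lopingian start 259.51, Guadalupian start 273.01, Furongian start 497.

Pliocene, then Eocene, then Paleocene, then Lopingian, then Guadalupian, then Furongian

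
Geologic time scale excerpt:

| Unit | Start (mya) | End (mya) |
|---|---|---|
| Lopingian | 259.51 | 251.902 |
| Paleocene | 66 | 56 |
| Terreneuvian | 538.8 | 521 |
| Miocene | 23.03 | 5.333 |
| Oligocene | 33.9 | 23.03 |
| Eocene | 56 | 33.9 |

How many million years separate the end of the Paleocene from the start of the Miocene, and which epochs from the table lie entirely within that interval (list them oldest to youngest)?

32.97 million years; Eocene, Oligocene

The Paleocene closes at 56 Ma and the Miocene opens at 23.03 Ma, so the interval is 56 − 23.03 = 32.97 Myr.
An epoch fits inside if it starts at or after 56 Ma and ends at or before 23.03 Ma; oldest first that gives Eocene, Oligocene.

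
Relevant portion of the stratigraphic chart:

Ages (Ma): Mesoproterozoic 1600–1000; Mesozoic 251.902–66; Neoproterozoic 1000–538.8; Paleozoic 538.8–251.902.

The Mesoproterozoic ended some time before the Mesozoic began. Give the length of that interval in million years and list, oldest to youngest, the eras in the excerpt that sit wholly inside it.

The Mesoproterozoic closes at 1000 Ma and the Mesozoic opens at 251.902 Ma, so the interval is 1000 − 251.902 = 748.098 Myr.
An era fits inside if it starts at or after 1000 Ma and ends at or before 251.902 Ma; oldest first that gives Neoproterozoic, Paleozoic.

748.098 million years; Neoproterozoic, Paleozoic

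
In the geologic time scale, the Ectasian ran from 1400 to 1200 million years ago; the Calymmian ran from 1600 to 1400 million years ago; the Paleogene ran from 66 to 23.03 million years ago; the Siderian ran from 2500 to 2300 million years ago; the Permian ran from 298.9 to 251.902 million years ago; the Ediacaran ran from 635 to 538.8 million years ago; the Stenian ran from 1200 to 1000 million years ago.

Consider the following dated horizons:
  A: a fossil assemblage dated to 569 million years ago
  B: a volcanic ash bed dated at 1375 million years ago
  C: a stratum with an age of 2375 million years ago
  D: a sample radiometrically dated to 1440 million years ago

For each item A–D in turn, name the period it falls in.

A: 569 Ma lies in 635–538.8 Ma, so Ediacaran.
B: 1375 Ma lies in 1400–1200 Ma, so Ectasian.
C: 2375 Ma lies in 2500–2300 Ma, so Siderian.
D: 1440 Ma lies in 1600–1400 Ma, so Calymmian.

A — Ediacaran; B — Ectasian; C — Siderian; D — Calymmian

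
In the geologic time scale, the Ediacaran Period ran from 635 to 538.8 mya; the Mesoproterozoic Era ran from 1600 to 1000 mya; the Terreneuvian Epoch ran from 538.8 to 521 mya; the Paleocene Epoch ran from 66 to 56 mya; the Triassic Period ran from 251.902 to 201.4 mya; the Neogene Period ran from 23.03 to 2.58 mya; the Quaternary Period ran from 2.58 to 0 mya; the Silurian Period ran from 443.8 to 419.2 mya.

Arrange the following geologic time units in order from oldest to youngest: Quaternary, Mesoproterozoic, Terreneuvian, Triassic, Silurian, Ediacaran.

Sorting by start age (descending Ma, since larger Ma = older): Mesoproterozoic began 1600, Ediacaran began 635, Terreneuvian began 538.8, Silurian began 443.8, Triassic began 251.902, Quaternary began 2.58.

Mesoproterozoic → Ediacaran → Terreneuvian → Silurian → Triassic → Quaternary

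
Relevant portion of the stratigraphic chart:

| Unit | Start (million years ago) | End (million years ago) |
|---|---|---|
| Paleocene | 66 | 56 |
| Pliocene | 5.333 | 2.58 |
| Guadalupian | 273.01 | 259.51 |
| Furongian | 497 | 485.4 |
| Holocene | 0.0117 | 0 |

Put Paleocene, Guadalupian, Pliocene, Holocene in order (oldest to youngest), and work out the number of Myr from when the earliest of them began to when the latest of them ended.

Guadalupian, Paleocene, Pliocene, Holocene; total span 273.01 Myr

Start ages (Ma): Guadalupian 273.01, Paleocene 66, Pliocene 5.333, Holocene 0.0117.
Ordered oldest to youngest: Guadalupian, Paleocene, Pliocene, Holocene.
Span = 273.01 − 0 = 273.01 Myr.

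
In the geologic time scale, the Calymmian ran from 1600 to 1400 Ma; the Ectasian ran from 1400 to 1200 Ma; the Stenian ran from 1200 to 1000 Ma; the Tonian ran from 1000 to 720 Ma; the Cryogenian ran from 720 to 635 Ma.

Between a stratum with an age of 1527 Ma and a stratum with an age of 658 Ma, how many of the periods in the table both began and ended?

3

The older date is 1527 Ma and the younger is 658 Ma.
Periods with start < 1527 and end > 658 Ma: Ectasian (1400–1200), Stenian (1200–1000), Tonian (1000–720).
That is 3 complete periods.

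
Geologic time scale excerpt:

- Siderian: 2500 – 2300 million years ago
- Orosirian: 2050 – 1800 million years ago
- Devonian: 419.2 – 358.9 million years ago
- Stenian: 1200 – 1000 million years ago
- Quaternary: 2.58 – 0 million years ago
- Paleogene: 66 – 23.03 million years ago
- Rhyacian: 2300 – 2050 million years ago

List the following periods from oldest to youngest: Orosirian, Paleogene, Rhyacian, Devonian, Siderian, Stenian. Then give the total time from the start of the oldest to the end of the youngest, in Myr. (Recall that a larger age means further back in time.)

From the excerpt: Orosirian 2050–1800; Paleogene 66–23.03; Rhyacian 2300–2050; Devonian 419.2–358.9; Siderian 2500–2300; Stenian 1200–1000 (Ma).
Larger Ma is earlier, so the oldest is Siderian and the youngest is Paleogene; oldest to youngest: Siderian, Rhyacian, Orosirian, Stenian, Devonian, Paleogene.
Oldest start 2500 minus youngest end 23.03 gives 2476.97 Myr overall.

Siderian, Rhyacian, Orosirian, Stenian, Devonian, Paleogene; total span 2476.97 Myr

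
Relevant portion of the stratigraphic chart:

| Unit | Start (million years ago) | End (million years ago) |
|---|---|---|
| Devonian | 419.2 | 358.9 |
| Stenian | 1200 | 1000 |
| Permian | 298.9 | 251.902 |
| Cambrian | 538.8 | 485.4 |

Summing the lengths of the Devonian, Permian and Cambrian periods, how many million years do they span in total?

Each duration: Devonian = 60.3; Permian = 46.998; Cambrian = 53.4.
Sum: 60.3 + 46.998 + 53.4 = 160.698 Myr.

160.698 million years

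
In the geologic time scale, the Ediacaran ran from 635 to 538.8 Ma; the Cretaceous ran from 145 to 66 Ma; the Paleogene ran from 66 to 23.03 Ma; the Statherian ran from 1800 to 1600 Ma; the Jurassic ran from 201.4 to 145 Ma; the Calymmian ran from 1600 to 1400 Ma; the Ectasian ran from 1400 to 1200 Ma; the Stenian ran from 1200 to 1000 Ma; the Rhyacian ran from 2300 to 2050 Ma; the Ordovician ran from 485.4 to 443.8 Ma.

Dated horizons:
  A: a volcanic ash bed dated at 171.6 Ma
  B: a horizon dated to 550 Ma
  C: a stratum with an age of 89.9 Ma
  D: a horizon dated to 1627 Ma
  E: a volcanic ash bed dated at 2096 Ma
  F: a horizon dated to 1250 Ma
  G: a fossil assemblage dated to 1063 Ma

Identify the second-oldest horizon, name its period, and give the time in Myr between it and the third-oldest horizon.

Larger Ma means older, so oldest first: E 2096 > D 1627 > F 1250 > G 1063 > B 550 > A 171.6 > C 89.9.
Counting 2 along gives D (1627 Ma); the excerpt puts that inside the Statherian, 1800–1600 Ma.
Next in line is F (1250 Ma), and 1627 − 1250 = 377 Myr.

D, in the Statherian; 377 million years to F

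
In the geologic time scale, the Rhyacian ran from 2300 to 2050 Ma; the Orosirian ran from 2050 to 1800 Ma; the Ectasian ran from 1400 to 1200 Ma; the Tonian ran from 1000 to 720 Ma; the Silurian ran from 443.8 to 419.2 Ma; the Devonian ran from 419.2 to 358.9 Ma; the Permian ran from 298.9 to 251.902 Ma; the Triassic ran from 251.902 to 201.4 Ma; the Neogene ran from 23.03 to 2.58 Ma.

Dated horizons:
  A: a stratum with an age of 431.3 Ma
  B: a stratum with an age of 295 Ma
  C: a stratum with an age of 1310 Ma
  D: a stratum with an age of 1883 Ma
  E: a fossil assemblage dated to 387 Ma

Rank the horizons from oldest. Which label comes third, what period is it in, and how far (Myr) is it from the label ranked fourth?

Larger Ma means older, so oldest first: D 1883 > C 1310 > A 431.3 > E 387 > B 295.
Counting 3 along gives A (431.3 Ma); the excerpt puts that inside the Silurian, 443.8–419.2 Ma.
Next in line is E (387 Ma), and 431.3 − 387 = 44.3 Myr.

A, in the Silurian; 44.3 million years to E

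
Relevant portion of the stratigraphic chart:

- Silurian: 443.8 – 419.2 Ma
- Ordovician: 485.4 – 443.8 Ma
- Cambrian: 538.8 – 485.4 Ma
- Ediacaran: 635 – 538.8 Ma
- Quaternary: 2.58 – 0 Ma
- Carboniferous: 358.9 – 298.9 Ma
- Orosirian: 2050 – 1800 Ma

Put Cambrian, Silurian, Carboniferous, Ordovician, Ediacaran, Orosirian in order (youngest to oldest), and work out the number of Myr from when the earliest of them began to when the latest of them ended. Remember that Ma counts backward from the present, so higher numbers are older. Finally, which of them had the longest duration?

Carboniferous → Silurian → Ordovician → Cambrian → Ediacaran → Orosirian; total span 1751.1 Myr; longest is Orosirian

Start ages (Ma): Orosirian 2050, Ediacaran 635, Cambrian 538.8, Ordovician 485.4, Silurian 443.8, Carboniferous 358.9.
Ordered youngest to oldest: Carboniferous, Silurian, Ordovician, Cambrian, Ediacaran, Orosirian.
Span = 2050 − 298.9 = 1751.1 Myr.
Durations: Cambrian 53.4, Ordovician 41.6, Silurian 24.6, Carboniferous 60, Ediacaran 96.2, Orosirian 250 → longest is Orosirian (250 Myr).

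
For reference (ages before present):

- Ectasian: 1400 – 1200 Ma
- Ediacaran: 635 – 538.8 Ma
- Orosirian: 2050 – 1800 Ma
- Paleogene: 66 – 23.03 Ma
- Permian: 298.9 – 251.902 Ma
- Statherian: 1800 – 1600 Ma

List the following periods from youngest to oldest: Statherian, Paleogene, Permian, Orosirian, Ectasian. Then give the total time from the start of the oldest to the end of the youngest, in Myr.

Paleogene, Permian, Ectasian, Statherian, Orosirian; total span 2026.97 Myr

Start ages (Ma): Orosirian 2050, Statherian 1800, Ectasian 1400, Permian 298.9, Paleogene 66.
Ordered youngest to oldest: Paleogene, Permian, Ectasian, Statherian, Orosirian.
Span = 2050 − 23.03 = 2026.97 Myr.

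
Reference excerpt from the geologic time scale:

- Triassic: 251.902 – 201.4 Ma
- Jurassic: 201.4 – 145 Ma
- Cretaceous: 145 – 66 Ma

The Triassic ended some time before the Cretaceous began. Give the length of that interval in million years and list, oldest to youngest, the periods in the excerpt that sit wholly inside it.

The Triassic closes at 201.4 Ma and the Cretaceous opens at 145 Ma, so the interval is 201.4 − 145 = 56.4 Myr.
A period fits inside if it starts at or after 201.4 Ma and ends at or before 145 Ma; oldest first that gives Jurassic.

56.4 million years; Jurassic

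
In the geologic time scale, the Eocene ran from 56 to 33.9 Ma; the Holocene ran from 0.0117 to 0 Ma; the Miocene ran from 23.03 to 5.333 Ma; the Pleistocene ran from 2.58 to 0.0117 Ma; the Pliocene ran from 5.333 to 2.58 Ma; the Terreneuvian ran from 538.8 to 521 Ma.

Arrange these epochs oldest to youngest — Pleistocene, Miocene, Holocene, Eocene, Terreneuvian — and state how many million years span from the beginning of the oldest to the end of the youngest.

From the excerpt: Pleistocene 2.58–0.0117; Miocene 23.03–5.333; Holocene 0.0117–0; Eocene 56–33.9; Terreneuvian 538.8–521 (Ma).
Larger Ma is earlier, so the oldest is Terreneuvian and the youngest is Holocene; oldest to youngest: Terreneuvian, Eocene, Miocene, Pleistocene, Holocene.
Oldest start 538.8 minus youngest end 0 gives 538.8 Myr overall.

Terreneuvian, Eocene, Miocene, Pleistocene, Holocene; total span 538.8 Myr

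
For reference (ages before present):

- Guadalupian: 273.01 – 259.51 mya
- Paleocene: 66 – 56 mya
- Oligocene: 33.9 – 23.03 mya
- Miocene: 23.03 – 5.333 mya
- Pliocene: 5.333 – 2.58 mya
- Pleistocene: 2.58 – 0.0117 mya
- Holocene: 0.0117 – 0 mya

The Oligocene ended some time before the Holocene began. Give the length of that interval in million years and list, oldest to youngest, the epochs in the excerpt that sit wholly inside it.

The Oligocene closes at 23.03 Ma and the Holocene opens at 0.0117 Ma, so the interval is 23.03 − 0.0117 = 23.0183 Myr.
An epoch fits inside if it starts at or after 23.03 Ma and ends at or before 0.0117 Ma; oldest first that gives Miocene, Pliocene, Pleistocene.

23.0183 million years; Miocene, Pliocene, Pleistocene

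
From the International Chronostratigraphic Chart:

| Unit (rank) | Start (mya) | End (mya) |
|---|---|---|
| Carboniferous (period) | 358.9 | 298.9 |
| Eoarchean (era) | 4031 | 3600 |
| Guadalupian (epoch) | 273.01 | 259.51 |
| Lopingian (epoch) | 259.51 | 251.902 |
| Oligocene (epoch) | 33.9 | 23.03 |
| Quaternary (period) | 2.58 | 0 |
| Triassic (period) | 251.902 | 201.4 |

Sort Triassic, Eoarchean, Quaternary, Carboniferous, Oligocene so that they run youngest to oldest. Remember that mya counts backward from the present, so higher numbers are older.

Sorting by start age (ascending Ma, since larger Ma = older): Quaternary began 2.58, Oligocene began 33.9, Triassic began 251.902, Carboniferous began 358.9, Eoarchean began 4031.

Quaternary, Oligocene, Triassic, Carboniferous, Eoarchean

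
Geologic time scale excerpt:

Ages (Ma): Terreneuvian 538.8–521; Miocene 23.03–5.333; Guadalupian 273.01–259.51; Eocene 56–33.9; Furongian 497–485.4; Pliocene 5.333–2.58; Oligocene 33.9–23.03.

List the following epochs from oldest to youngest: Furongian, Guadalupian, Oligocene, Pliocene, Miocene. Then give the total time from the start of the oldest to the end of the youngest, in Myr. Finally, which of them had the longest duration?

Furongian, Guadalupian, Oligocene, Miocene, Pliocene; total span 494.42 Myr; longest is Miocene

From the excerpt: Furongian 497–485.4; Guadalupian 273.01–259.51; Oligocene 33.9–23.03; Pliocene 5.333–2.58; Miocene 23.03–5.333 (Ma).
Larger Ma is earlier, so the oldest is Furongian and the youngest is Pliocene; oldest to youngest: Furongian, Guadalupian, Oligocene, Miocene, Pliocene.
Oldest start 497 minus youngest end 2.58 gives 494.42 Myr overall.
Individual lengths (start − end): Guadalupian 13.5; Furongian 11.6; Miocene 17.697; Oligocene 10.87; Pliocene 2.753. The largest is Miocene at 17.697 Myr.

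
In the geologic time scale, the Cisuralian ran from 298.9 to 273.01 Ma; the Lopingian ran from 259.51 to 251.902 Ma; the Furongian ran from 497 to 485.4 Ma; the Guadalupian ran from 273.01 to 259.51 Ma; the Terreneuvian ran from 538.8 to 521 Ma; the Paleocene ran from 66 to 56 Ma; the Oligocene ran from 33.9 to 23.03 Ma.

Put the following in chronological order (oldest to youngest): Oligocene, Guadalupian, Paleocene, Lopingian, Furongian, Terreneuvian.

Read off each span (Ma): Oligocene 33.9–23.03; Guadalupian 273.01–259.51; Paleocene 66–56; Lopingian 259.51–251.902; Furongian 497–485.4; Terreneuvian 538.8–521.
Larger Ma is older, so oldest→youngest is Terreneuvian, Furongian, Guadalupian, Lopingian, Paleocene, Oligocene.

Terreneuvian → Furongian → Guadalupian → Lopingian → Paleocene → Oligocene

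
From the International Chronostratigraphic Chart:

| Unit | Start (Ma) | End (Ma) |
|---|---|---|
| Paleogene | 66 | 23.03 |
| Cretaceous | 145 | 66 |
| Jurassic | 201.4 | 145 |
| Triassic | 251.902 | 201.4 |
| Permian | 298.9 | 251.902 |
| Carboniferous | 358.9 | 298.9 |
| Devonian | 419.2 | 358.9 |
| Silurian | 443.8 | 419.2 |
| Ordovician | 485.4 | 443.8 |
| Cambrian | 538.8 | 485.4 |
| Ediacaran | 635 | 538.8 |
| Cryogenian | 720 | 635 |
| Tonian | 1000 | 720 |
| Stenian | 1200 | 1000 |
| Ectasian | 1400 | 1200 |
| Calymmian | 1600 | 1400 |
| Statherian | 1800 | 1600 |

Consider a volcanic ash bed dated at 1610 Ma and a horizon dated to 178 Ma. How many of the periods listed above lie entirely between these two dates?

1610 Ma sits inside the Statherian (1800–1600) and 178 Ma inside the Jurassic (201.4–145); neither of those is wholly between the two dates.
The listed periods lying completely between them are Calymmian, Ectasian, Stenian, Tonian, Cryogenian, Ediacaran, Cambrian, Ordovician, Silurian, Devonian, Carboniferous, Permian, Triassic — 13 in all.

13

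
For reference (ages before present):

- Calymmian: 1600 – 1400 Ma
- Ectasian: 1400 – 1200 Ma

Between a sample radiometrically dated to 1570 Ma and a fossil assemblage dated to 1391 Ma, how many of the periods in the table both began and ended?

0

Checking each listed span, none has both start < 1570 Ma and end > 1391 Ma — every period straddles one of the two dates or lies outside them — so the count is 0.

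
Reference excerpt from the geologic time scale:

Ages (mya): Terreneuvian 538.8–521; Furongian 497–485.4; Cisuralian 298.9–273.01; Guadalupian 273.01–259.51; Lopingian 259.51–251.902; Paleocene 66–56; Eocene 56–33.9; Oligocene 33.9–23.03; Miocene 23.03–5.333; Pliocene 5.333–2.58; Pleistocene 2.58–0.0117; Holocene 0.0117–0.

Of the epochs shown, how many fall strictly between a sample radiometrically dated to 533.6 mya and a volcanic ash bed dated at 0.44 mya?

The older date is 533.6 Ma and the younger is 0.44 Ma.
Epochs with start < 533.6 and end > 0.44 Ma: Furongian (497–485.4), Cisuralian (298.9–273.01), Guadalupian (273.01–259.51), Lopingian (259.51–251.902), Paleocene (66–56), Eocene (56–33.9), Oligocene (33.9–23.03), Miocene (23.03–5.333), Pliocene (5.333–2.58).
That is 9 complete epochs.

9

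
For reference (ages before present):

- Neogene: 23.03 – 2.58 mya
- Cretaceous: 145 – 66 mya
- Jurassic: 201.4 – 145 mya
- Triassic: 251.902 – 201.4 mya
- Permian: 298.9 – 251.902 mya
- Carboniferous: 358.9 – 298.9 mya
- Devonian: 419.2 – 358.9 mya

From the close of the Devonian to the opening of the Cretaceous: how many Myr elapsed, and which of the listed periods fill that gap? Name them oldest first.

End of Devonian = 358.9 Ma; start of Cretaceous = 145 Ma.
Gap = 358.9 − 145 = 213.9 Myr.
Periods wholly inside 358.9–145 Ma: Carboniferous (358.9–298.9), Permian (298.9–251.902), Triassic (251.902–201.4), Jurassic (201.4–145).

213.9 million years; Carboniferous, Permian, Triassic, Jurassic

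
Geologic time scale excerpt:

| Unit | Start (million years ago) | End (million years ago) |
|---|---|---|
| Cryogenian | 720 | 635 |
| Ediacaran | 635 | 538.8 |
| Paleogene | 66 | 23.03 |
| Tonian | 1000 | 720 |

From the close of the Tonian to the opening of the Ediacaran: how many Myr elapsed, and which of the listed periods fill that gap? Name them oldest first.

85 million years; Cryogenian

The Tonian closes at 720 Ma and the Ediacaran opens at 635 Ma, so the interval is 720 − 635 = 85 Myr.
A period fits inside if it starts at or after 720 Ma and ends at or before 635 Ma; oldest first that gives Cryogenian.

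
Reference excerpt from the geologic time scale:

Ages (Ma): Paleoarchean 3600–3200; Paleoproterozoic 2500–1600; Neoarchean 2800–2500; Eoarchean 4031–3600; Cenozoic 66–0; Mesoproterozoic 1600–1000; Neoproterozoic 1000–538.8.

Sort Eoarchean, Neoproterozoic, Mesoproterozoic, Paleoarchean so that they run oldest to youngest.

Eoarchean, Paleoarchean, Mesoproterozoic, Neoproterozoic

The oldest of these is Eoarchean (starts 4031 Ma) and the youngest is Neoproterozoic (ends 538.8 Ma).
In between, by decreasing start age: Paleoarchean (3600), Mesoproterozoic (1600).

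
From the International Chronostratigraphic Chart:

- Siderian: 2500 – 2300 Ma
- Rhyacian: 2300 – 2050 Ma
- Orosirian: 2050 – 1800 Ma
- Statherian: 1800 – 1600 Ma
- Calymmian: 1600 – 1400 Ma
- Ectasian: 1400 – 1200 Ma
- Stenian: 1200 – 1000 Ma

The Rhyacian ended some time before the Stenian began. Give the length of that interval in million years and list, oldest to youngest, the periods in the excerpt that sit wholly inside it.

End of Rhyacian = 2050 Ma; start of Stenian = 1200 Ma.
Gap = 2050 − 1200 = 850 Myr.
Periods wholly inside 2050–1200 Ma: Orosirian (2050–1800), Statherian (1800–1600), Calymmian (1600–1400), Ectasian (1400–1200).

850 million years; Orosirian, Statherian, Calymmian, Ectasian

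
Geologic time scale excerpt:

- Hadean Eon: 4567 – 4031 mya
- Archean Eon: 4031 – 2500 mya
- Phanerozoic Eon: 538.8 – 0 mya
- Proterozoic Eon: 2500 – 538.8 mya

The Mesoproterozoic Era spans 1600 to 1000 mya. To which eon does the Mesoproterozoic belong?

The Mesoproterozoic (1600–1000 Ma) lies entirely within 2500–538.8 Ma, the Proterozoic Eon.

Proterozoic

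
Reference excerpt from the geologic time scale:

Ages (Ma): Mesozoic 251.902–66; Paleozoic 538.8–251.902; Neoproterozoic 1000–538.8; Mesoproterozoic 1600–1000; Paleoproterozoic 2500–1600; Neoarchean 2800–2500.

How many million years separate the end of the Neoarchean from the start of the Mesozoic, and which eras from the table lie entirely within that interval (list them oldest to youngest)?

2248.098 million years; Paleoproterozoic, Mesoproterozoic, Neoproterozoic, Paleozoic

End of Neoarchean = 2500 Ma; start of Mesozoic = 251.902 Ma.
Gap = 2500 − 251.902 = 2248.098 Myr.
Eras wholly inside 2500–251.902 Ma: Paleoproterozoic (2500–1600), Mesoproterozoic (1600–1000), Neoproterozoic (1000–538.8), Paleozoic (538.8–251.902).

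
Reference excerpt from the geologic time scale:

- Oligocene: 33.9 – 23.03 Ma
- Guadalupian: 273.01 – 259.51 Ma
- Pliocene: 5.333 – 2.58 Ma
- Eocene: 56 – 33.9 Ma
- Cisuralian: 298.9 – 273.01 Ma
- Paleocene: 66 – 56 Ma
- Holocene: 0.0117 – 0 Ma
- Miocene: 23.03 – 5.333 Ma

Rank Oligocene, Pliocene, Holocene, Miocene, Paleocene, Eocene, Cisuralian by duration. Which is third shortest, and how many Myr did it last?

Paleocene, 10 million years

Durations: Oligocene 10.87; Pliocene 2.753; Holocene 0.0117; Miocene 17.697; Paleocene 10; Eocene 22.1; Cisuralian 25.89 Myr.
Sorted shortest-first: Holocene (0.0117), Pliocene (2.753), Paleocene (10), Oligocene (10.87), Miocene (17.697), Eocene (22.1), Cisuralian (25.89).
The third shortest is Paleocene at 10 Myr.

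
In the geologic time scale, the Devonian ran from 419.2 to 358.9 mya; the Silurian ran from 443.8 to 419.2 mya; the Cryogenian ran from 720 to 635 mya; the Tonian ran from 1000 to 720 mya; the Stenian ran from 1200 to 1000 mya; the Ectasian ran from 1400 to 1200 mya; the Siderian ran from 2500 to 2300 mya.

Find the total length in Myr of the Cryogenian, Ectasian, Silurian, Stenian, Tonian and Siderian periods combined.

989.6 million years

Each duration: Cryogenian = 85; Ectasian = 200; Silurian = 24.6; Stenian = 200; Tonian = 280; Siderian = 200.
Sum: 85 + 200 + 24.6 + 200 + 280 + 200 = 989.6 Myr.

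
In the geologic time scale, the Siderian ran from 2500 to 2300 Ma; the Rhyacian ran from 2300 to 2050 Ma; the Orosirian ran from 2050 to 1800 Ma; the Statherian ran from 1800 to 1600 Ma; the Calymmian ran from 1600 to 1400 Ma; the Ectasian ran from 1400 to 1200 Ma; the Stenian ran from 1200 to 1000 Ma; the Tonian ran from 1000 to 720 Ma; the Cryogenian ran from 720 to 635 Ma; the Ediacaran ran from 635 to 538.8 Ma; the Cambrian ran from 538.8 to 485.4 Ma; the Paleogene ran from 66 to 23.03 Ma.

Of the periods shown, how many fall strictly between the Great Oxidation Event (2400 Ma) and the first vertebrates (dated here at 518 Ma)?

9

The older date is 2400 Ma and the younger is 518 Ma.
Periods with start < 2400 and end > 518 Ma: Rhyacian (2300–2050), Orosirian (2050–1800), Statherian (1800–1600), Calymmian (1600–1400), Ectasian (1400–1200), Stenian (1200–1000), Tonian (1000–720), Cryogenian (720–635), Ediacaran (635–538.8).
That is 9 complete periods.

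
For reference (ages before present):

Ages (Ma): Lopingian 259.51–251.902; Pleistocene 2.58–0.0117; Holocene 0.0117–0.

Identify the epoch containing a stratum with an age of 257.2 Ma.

257.2 Ma lies between 259.51 and 251.902 Ma, so it falls in the Lopingian.

Lopingian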